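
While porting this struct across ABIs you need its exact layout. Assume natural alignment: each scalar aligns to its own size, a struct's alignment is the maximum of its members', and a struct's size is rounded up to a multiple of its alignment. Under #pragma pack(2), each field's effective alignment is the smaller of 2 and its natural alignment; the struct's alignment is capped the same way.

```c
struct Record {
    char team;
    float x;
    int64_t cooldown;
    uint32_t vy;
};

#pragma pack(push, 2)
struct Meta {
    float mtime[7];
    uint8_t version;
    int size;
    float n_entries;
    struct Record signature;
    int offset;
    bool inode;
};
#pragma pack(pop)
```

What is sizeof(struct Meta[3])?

Record: team at 0 (size 1, align 1) → ends 1; pad 3 to align 4 for x; x at 4 (size 4, align 4) → ends 8; cooldown at 8 (size 8, align 8) → ends 16; vy at 16 (size 4, align 4) → ends 20; tail pad 4 to reach multiple of 8; total 24 bytes, alignment 8
mtime at 0 (size 28, align 2) → ends 28
version at 28 (size 1, align 1) → ends 29
pad 1 to align 2 for size
size at 30 (size 4, align 2) → ends 34
n_entries at 34 (size 4, align 2) → ends 38
signature at 38 (size 24, align 2) → ends 62
offset at 62 (size 4, align 2) → ends 66
inode at 66 (size 1, align 1) → ends 67
tail pad 1 to reach multiple of 2
total 68 bytes, alignment 2
array of 3: 3 × 68 = 204

204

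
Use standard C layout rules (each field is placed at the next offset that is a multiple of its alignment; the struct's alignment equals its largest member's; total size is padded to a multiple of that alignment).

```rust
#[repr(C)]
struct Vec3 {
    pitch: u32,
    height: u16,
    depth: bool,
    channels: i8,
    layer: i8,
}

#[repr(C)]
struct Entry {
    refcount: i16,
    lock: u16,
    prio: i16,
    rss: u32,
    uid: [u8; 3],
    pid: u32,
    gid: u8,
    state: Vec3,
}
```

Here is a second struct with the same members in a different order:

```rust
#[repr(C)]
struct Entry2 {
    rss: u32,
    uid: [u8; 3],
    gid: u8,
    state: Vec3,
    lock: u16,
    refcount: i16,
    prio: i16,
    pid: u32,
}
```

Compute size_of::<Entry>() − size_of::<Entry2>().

4

Vec3: @0: pitch [4B, align 4] → 4; @4: height [2B, align 2] → 6; @6: depth [1B, align 1] → 7; @7: channels [1B, align 1] → 8; @8: layer [1B, align 1] → 9; +3 tail pad (align 4); size 12, align 4
@0: refcount [2B, align 2] → 2
@2: lock [2B, align 2] → 4
@4: prio [2B, align 2] → 6
+2 pad (align 4)
@8: rss [4B, align 4] → 12
@12: uid [3B, align 1] → 15
+1 pad (align 4)
@16: pid [4B, align 4] → 20
@20: gid [1B, align 1] → 21
+3 pad (align 4)
@24: state [12B, align 4] → 36
size 36, align 4
— Entry2 —
@0: rss [4B, align 4] → 4
@4: uid [3B, align 1] → 7
@7: gid [1B, align 1] → 8
@8: state [12B, align 4] → 20
@20: lock [2B, align 2] → 22
@22: refcount [2B, align 2] → 24
@24: prio [2B, align 2] → 26
+2 pad (align 4)
@28: pid [4B, align 4] → 32
size 32, align 4
36 − 32 = 4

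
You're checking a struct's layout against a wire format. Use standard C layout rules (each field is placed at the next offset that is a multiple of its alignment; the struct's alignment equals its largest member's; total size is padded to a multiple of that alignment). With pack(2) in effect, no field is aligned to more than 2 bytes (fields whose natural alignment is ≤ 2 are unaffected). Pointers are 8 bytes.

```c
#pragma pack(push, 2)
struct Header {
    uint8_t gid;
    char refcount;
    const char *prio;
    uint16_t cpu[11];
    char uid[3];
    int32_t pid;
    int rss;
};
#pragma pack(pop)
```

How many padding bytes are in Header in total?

1

@0: gid [1B, align 1] → 1
@1: refcount [1B, align 1] → 2
@2: prio [8B, align 2] → 10
@10: cpu [22B, align 2] → 32
@32: uid [3B, align 1] → 35
+1 pad (align 2)
@36: pid [4B, align 2] → 40
@40: rss [4B, align 2] → 44
size 44, align 2
data bytes 43, size 44 → padding 1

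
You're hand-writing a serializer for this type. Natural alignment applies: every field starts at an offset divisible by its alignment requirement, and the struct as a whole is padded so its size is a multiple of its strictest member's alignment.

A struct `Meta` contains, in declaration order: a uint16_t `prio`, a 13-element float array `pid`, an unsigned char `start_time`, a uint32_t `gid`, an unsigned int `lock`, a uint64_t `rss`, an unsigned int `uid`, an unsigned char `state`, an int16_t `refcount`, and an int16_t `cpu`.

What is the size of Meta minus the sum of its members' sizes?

16

@0: prio [2B, align 2] → 2
+2 pad (align 4)
@4: pid [52B, align 4] → 56
@56: start_time [1B, align 1] → 57
+3 pad (align 4)
@60: gid [4B, align 4] → 64
@64: lock [4B, align 4] → 68
+4 pad (align 8)
@72: rss [8B, align 8] → 80
@80: uid [4B, align 4] → 84
@84: state [1B, align 1] → 85
+1 pad (align 2)
@86: refcount [2B, align 2] → 88
@88: cpu [2B, align 2] → 90
+6 tail pad (align 8)
size 96, align 8
data bytes 80, size 96 → padding 16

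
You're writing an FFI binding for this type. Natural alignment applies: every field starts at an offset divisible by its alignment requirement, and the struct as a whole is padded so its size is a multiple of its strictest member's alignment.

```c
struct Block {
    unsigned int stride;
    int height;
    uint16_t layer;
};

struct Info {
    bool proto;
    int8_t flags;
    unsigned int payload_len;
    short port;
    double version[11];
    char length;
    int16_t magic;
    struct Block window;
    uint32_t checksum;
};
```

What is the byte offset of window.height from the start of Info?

112

Block: stride at 0 (size 4, align 4) → ends 4; height at 4 (size 4, align 4) → ends 8; layer at 8 (size 2, align 2) → ends 10; tail pad 2 to reach multiple of 4; total 12 bytes, alignment 4
proto at 0 (size 1, align 1) → ends 1
flags at 1 (size 1, align 1) → ends 2
pad 2 to align 4 for payload_len
payload_len at 4 (size 4, align 4) → ends 8
port at 8 (size 2, align 2) → ends 10
pad 6 to align 8 for version
version at 16 (size 88, align 8) → ends 104
length at 104 (size 1, align 1) → ends 105
pad 1 to align 2 for magic
magic at 106 (size 2, align 2) → ends 108
window at 108 (size 12, align 4) → ends 120
within Block: height at 4
108 + 4 = 112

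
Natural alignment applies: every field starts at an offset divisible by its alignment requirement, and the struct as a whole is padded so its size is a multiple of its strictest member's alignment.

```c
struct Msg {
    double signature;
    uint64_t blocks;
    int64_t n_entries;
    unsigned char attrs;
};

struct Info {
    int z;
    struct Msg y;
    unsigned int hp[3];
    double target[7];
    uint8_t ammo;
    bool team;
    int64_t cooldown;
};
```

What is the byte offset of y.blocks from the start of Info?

Msg: 0..8  signature  (8B, 8-aligned); 8..16  blocks  (8B, 8-aligned); 16..24  n_entries  (8B, 8-aligned); 24..25  attrs  (1B, 1-aligned); 25..32  -- tail padding (7B); sizeof = 32, alignof = 8
0..4  z  (4B, 4-aligned)
4..8  -- padding (4B)
8..40  y  (32B, 8-aligned)
within Msg: blocks at 8
8 + 8 = 16

16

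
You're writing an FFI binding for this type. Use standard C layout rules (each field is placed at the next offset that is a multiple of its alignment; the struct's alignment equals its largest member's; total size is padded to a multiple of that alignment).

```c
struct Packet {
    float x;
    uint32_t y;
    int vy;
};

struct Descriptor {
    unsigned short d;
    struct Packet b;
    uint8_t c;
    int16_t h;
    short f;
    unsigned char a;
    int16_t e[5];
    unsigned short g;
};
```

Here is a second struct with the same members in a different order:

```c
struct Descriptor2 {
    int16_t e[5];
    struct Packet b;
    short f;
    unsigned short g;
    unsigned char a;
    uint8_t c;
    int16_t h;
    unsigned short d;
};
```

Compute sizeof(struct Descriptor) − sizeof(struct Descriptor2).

Packet: 0..4  x  (4B, 4-aligned); 4..8  y  (4B, 4-aligned); 8..12  vy  (4B, 4-aligned); sizeof = 12, alignof = 4
0..2  d  (2B, 2-aligned)
2..4  -- padding (2B)
4..16  b  (12B, 4-aligned)
16..17  c  (1B, 1-aligned)
17..18  -- padding (1B)
18..20  h  (2B, 2-aligned)
20..22  f  (2B, 2-aligned)
22..23  a  (1B, 1-aligned)
23..24  -- padding (1B)
24..34  e  (10B, 2-aligned)
34..36  g  (2B, 2-aligned)
sizeof = 36, alignof = 4
— Descriptor2 —
0..10  e  (10B, 2-aligned)
10..12  -- padding (2B)
12..24  b  (12B, 4-aligned)
24..26  f  (2B, 2-aligned)
26..28  g  (2B, 2-aligned)
28..29  a  (1B, 1-aligned)
29..30  c  (1B, 1-aligned)
30..32  h  (2B, 2-aligned)
32..34  d  (2B, 2-aligned)
34..36  -- tail padding (2B)
sizeof = 36, alignof = 4
36 − 36 = 0

0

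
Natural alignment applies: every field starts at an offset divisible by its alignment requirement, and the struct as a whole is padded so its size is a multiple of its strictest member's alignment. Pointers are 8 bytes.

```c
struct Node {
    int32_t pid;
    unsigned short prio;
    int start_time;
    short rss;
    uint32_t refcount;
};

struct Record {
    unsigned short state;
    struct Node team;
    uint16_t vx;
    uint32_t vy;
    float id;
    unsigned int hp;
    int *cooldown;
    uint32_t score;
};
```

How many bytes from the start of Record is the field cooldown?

40

Node: @0: pid [4B, align 4] → 4; @4: prio [2B, align 2] → 6; +2 pad (align 4); @8: start_time [4B, align 4] → 12; @12: rss [2B, align 2] → 14; +2 pad (align 4); @16: refcount [4B, align 4] → 20; size 20, align 4
@0: state [2B, align 2] → 2
+2 pad (align 4)
@4: team [20B, align 4] → 24
@24: vx [2B, align 2] → 26
+2 pad (align 4)
@28: vy [4B, align 4] → 32
@32: id [4B, align 4] → 36
@36: hp [4B, align 4] → 40
@40: cooldown [8B, align 8] → 48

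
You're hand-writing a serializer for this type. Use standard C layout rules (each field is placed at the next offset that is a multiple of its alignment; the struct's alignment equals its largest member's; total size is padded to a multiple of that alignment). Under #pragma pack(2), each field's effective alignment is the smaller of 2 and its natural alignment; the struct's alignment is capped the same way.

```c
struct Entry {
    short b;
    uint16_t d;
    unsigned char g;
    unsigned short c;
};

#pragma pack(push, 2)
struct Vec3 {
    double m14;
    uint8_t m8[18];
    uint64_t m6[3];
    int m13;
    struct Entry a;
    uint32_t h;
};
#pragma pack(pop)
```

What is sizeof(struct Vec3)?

66

Entry: 0..2  b  (2B, 2-aligned); 2..4  d  (2B, 2-aligned); 4..5  g  (1B, 1-aligned); 5..6  -- padding (1B); 6..8  c  (2B, 2-aligned); sizeof = 8, alignof = 2
0..8  m14  (8B, 2-aligned)
8..26  m8  (18B, 1-aligned)
26..50  m6  (24B, 2-aligned)
50..54  m13  (4B, 2-aligned)
54..62  a  (8B, 2-aligned)
62..66  h  (4B, 2-aligned)
sizeof = 66, alignof = 2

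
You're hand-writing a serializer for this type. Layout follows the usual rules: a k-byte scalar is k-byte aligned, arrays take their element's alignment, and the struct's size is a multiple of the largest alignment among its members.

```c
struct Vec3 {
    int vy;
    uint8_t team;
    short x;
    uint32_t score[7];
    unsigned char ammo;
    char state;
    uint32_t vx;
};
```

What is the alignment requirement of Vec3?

member alignments: vy=4, team=1, x=2, score=4, ammo=1, state=1, vx=4
max = 4

4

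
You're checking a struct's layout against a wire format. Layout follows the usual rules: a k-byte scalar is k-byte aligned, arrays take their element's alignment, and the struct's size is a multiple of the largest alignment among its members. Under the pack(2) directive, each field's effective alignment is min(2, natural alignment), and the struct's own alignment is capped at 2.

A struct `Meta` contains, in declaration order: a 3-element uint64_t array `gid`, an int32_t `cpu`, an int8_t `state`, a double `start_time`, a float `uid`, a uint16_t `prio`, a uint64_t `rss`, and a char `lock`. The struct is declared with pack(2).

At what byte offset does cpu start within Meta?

0..24  gid  (24B, 2-aligned)
24..28  cpu  (4B, 2-aligned)

24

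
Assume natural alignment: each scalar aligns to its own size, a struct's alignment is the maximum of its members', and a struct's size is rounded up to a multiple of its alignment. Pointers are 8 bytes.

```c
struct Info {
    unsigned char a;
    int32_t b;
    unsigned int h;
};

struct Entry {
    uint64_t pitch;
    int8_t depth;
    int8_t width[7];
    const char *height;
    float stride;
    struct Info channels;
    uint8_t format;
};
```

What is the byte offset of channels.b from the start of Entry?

32

Info: a at 0 (size 1, align 1) → ends 1; pad 3 to align 4 for b; b at 4 (size 4, align 4) → ends 8; h at 8 (size 4, align 4) → ends 12; total 12 bytes, alignment 4
pitch at 0 (size 8, align 8) → ends 8
depth at 8 (size 1, align 1) → ends 9
width at 9 (size 7, align 1) → ends 16
height at 16 (size 8, align 8) → ends 24
stride at 24 (size 4, align 4) → ends 28
channels at 28 (size 12, align 4) → ends 40
within Info: b at 4
28 + 4 = 32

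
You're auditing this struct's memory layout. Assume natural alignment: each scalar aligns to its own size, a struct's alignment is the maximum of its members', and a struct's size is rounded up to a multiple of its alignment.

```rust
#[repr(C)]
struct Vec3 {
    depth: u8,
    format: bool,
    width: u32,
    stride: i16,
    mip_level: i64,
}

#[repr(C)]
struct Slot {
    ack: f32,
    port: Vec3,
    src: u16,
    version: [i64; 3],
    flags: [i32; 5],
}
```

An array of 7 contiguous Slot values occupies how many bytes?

616

Vec3: depth at 0 (size 1, align 1) → ends 1; format at 1 (size 1, align 1) → ends 2; pad 2 to align 4 for width; width at 4 (size 4, align 4) → ends 8; stride at 8 (size 2, align 2) → ends 10; pad 6 to align 8 for mip_level; mip_level at 16 (size 8, align 8) → ends 24; total 24 bytes, alignment 8
ack at 0 (size 4, align 4) → ends 4
pad 4 to align 8 for port
port at 8 (size 24, align 8) → ends 32
src at 32 (size 2, align 2) → ends 34
pad 6 to align 8 for version
version at 40 (size 24, align 8) → ends 64
flags at 64 (size 20, align 4) → ends 84
tail pad 4 to reach multiple of 8
total 88 bytes, alignment 8
array of 7: 7 × 88 = 616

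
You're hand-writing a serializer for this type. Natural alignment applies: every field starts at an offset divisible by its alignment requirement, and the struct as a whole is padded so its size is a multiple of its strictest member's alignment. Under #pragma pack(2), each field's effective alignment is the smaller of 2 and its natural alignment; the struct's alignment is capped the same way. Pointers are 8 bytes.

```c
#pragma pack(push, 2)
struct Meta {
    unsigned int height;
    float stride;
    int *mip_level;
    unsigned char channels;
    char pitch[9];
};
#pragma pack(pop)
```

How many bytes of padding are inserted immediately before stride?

0

@0: height [4B, align 2] → 4
@4: stride [4B, align 2] → 8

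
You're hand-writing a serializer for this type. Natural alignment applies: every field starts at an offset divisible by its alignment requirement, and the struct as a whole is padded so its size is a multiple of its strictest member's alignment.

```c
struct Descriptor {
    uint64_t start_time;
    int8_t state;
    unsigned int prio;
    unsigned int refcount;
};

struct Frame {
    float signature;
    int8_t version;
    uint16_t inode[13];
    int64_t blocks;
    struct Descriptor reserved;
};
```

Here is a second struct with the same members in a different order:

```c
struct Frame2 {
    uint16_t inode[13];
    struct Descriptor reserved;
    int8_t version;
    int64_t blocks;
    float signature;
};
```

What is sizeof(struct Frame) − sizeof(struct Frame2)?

-16

Descriptor: start_time at 0 (size 8, align 8) → ends 8; state at 8 (size 1, align 1) → ends 9; pad 3 to align 4 for prio; prio at 12 (size 4, align 4) → ends 16; refcount at 16 (size 4, align 4) → ends 20; tail pad 4 to reach multiple of 8; total 24 bytes, alignment 8
signature at 0 (size 4, align 4) → ends 4
version at 4 (size 1, align 1) → ends 5
pad 1 to align 2 for inode
inode at 6 (size 26, align 2) → ends 32
blocks at 32 (size 8, align 8) → ends 40
reserved at 40 (size 24, align 8) → ends 64
total 64 bytes, alignment 8
— Frame2 —
inode at 0 (size 26, align 2) → ends 26
pad 6 to align 8 for reserved
reserved at 32 (size 24, align 8) → ends 56
version at 56 (size 1, align 1) → ends 57
pad 7 to align 8 for blocks
blocks at 64 (size 8, align 8) → ends 72
signature at 72 (size 4, align 4) → ends 76
tail pad 4 to reach multiple of 8
total 80 bytes, alignment 8
64 − 80 = -16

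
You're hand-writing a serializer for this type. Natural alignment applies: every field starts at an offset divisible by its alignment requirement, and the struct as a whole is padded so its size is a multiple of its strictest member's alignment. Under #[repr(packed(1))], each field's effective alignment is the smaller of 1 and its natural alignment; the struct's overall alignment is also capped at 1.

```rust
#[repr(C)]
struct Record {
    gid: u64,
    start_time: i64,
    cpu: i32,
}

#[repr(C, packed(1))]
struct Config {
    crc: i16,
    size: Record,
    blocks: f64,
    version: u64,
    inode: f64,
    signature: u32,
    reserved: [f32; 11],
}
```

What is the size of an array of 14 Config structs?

Record: 0..8  gid  (8B, 8-aligned); 8..16  start_time  (8B, 8-aligned); 16..20  cpu  (4B, 4-aligned); 20..24  -- tail padding (4B); sizeof = 24, alignof = 8
0..2  crc  (2B, 1-aligned)
2..26  size  (24B, 1-aligned)
26..34  blocks  (8B, 1-aligned)
34..42  version  (8B, 1-aligned)
42..50  inode  (8B, 1-aligned)
50..54  signature  (4B, 1-aligned)
54..98  reserved  (44B, 1-aligned)
sizeof = 98, alignof = 1
array of 14: 14 × 98 = 1372

1372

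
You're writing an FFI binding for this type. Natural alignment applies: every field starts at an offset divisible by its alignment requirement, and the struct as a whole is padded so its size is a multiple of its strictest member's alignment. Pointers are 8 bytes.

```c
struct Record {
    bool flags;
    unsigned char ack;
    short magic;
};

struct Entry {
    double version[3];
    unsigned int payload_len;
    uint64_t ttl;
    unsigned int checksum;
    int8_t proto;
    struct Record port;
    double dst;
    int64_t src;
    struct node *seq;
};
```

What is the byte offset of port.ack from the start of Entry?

Record: 0..1  flags  (1B, 1-aligned); 1..2  ack  (1B, 1-aligned); 2..4  magic  (2B, 2-aligned); sizeof = 4, alignof = 2
0..24  version  (24B, 8-aligned)
24..28  payload_len  (4B, 4-aligned)
28..32  -- padding (4B)
32..40  ttl  (8B, 8-aligned)
40..44  checksum  (4B, 4-aligned)
44..45  proto  (1B, 1-aligned)
45..46  -- padding (1B)
46..50  port  (4B, 2-aligned)
within Record: ack at 1
46 + 1 = 47

47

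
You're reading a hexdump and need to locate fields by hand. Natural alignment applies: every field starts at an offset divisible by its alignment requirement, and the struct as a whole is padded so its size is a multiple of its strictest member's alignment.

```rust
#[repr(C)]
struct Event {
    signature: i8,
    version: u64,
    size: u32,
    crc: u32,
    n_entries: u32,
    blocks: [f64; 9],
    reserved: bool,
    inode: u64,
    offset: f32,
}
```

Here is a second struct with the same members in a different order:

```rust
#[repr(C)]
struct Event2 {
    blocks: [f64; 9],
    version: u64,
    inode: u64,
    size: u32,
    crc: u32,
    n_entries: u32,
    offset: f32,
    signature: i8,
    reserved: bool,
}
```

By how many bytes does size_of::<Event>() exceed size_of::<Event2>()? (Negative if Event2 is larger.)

16

signature at 0 (size 1, align 1) → ends 1
pad 7 to align 8 for version
version at 8 (size 8, align 8) → ends 16
size at 16 (size 4, align 4) → ends 20
crc at 20 (size 4, align 4) → ends 24
n_entries at 24 (size 4, align 4) → ends 28
pad 4 to align 8 for blocks
blocks at 32 (size 72, align 8) → ends 104
reserved at 104 (size 1, align 1) → ends 105
pad 7 to align 8 for inode
inode at 112 (size 8, align 8) → ends 120
offset at 120 (size 4, align 4) → ends 124
tail pad 4 to reach multiple of 8
total 128 bytes, alignment 8
— Event2 —
blocks at 0 (size 72, align 8) → ends 72
version at 72 (size 8, align 8) → ends 80
inode at 80 (size 8, align 8) → ends 88
size at 88 (size 4, align 4) → ends 92
crc at 92 (size 4, align 4) → ends 96
n_entries at 96 (size 4, align 4) → ends 100
offset at 100 (size 4, align 4) → ends 104
signature at 104 (size 1, align 1) → ends 105
reserved at 105 (size 1, align 1) → ends 106
tail pad 6 to reach multiple of 8
total 112 bytes, alignment 8
128 − 112 = 16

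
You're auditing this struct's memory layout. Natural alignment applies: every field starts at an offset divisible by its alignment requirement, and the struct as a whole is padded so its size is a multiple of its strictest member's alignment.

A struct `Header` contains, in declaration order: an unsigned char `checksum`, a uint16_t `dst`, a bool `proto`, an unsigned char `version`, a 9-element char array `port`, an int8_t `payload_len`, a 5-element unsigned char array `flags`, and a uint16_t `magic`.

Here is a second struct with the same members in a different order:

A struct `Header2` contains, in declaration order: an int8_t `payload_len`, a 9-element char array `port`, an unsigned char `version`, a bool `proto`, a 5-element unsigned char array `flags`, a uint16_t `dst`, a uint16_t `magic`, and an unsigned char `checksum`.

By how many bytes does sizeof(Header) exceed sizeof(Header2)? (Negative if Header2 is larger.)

0

checksum at 0 (size 1, align 1) → ends 1
pad 1 to align 2 for dst
dst at 2 (size 2, align 2) → ends 4
proto at 4 (size 1, align 1) → ends 5
version at 5 (size 1, align 1) → ends 6
port at 6 (size 9, align 1) → ends 15
payload_len at 15 (size 1, align 1) → ends 16
flags at 16 (size 5, align 1) → ends 21
pad 1 to align 2 for magic
magic at 22 (size 2, align 2) → ends 24
total 24 bytes, alignment 2
— Header2 —
payload_len at 0 (size 1, align 1) → ends 1
port at 1 (size 9, align 1) → ends 10
version at 10 (size 1, align 1) → ends 11
proto at 11 (size 1, align 1) → ends 12
flags at 12 (size 5, align 1) → ends 17
pad 1 to align 2 for dst
dst at 18 (size 2, align 2) → ends 20
magic at 20 (size 2, align 2) → ends 22
checksum at 22 (size 1, align 1) → ends 23
tail pad 1 to reach multiple of 2
total 24 bytes, alignment 2
24 − 24 = 0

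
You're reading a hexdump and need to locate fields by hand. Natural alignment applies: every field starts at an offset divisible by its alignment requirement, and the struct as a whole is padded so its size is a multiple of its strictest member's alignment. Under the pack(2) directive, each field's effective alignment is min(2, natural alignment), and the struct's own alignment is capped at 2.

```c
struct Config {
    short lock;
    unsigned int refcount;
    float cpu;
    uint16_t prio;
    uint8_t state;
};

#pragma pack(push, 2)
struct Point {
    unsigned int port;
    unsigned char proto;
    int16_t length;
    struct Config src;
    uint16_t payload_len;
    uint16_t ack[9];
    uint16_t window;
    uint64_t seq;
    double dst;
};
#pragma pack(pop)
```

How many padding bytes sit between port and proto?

0

Config: lock at 0 (size 2, align 2) → ends 2; pad 2 to align 4 for refcount; refcount at 4 (size 4, align 4) → ends 8; cpu at 8 (size 4, align 4) → ends 12; prio at 12 (size 2, align 2) → ends 14; state at 14 (size 1, align 1) → ends 15; tail pad 1 to reach multiple of 4; total 16 bytes, alignment 4
port at 0 (size 4, align 2) → ends 4
proto at 4 (size 1, align 1) → ends 5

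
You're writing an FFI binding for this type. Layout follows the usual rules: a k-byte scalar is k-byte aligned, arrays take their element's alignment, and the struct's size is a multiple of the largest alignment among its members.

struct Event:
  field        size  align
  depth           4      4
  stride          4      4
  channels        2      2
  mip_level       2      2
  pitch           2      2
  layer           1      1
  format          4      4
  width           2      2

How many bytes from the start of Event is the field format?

0..4  depth  (4B, 4-aligned)
4..8  stride  (4B, 4-aligned)
8..10  channels  (2B, 2-aligned)
10..12  mip_level  (2B, 2-aligned)
12..14  pitch  (2B, 2-aligned)
14..15  layer  (1B, 1-aligned)
15..16  -- padding (1B)
16..20  format  (4B, 4-aligned)

16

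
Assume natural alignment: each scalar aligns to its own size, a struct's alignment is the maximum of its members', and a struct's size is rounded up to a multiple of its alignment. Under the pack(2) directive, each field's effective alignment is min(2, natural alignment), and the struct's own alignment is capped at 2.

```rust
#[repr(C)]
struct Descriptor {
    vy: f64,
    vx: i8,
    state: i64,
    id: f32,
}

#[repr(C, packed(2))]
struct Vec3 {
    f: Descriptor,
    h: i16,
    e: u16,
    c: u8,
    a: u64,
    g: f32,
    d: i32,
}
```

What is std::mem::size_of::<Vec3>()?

54

Descriptor: vy at 0 (size 8, align 8) → ends 8; vx at 8 (size 1, align 1) → ends 9; pad 7 to align 8 for state; state at 16 (size 8, align 8) → ends 24; id at 24 (size 4, align 4) → ends 28; tail pad 4 to reach multiple of 8; total 32 bytes, alignment 8
f at 0 (size 32, align 2) → ends 32
h at 32 (size 2, align 2) → ends 34
e at 34 (size 2, align 2) → ends 36
c at 36 (size 1, align 1) → ends 37
pad 1 to align 2 for a
a at 38 (size 8, align 2) → ends 46
g at 46 (size 4, align 2) → ends 50
d at 50 (size 4, align 2) → ends 54
total 54 bytes, alignment 2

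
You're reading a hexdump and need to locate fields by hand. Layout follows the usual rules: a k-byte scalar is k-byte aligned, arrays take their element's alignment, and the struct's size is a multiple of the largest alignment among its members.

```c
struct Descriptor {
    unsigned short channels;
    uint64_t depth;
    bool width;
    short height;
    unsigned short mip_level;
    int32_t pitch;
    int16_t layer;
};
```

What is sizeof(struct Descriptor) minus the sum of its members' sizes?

11

0..2  channels  (2B, 2-aligned)
2..8  -- padding (6B)
8..16  depth  (8B, 8-aligned)
16..17  width  (1B, 1-aligned)
17..18  -- padding (1B)
18..20  height  (2B, 2-aligned)
20..22  mip_level  (2B, 2-aligned)
22..24  -- padding (2B)
24..28  pitch  (4B, 4-aligned)
28..30  layer  (2B, 2-aligned)
30..32  -- tail padding (2B)
sizeof = 32, alignof = 8
data bytes 21, size 32 → padding 11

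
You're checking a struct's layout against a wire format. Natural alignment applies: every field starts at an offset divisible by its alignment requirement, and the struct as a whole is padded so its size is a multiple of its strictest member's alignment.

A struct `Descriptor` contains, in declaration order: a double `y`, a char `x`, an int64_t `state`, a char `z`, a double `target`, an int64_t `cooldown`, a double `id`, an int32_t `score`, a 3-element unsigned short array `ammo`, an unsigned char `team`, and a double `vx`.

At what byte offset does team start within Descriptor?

0..8  y  (8B, 8-aligned)
8..9  x  (1B, 1-aligned)
9..16  -- padding (7B)
16..24  state  (8B, 8-aligned)
24..25  z  (1B, 1-aligned)
25..32  -- padding (7B)
32..40  target  (8B, 8-aligned)
40..48  cooldown  (8B, 8-aligned)
48..56  id  (8B, 8-aligned)
56..60  score  (4B, 4-aligned)
60..66  ammo  (6B, 2-aligned)
66..67  team  (1B, 1-aligned)

66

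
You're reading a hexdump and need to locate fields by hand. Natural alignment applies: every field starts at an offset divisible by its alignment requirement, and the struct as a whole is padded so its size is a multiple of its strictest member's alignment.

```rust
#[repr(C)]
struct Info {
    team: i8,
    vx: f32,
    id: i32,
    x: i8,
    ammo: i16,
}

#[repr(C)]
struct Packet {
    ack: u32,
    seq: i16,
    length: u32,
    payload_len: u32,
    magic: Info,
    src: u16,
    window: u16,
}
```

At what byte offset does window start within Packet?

34

Info: team at 0 (size 1, align 1) → ends 1; pad 3 to align 4 for vx; vx at 4 (size 4, align 4) → ends 8; id at 8 (size 4, align 4) → ends 12; x at 12 (size 1, align 1) → ends 13; pad 1 to align 2 for ammo; ammo at 14 (size 2, align 2) → ends 16; total 16 bytes, alignment 4
ack at 0 (size 4, align 4) → ends 4
seq at 4 (size 2, align 2) → ends 6
pad 2 to align 4 for length
length at 8 (size 4, align 4) → ends 12
payload_len at 12 (size 4, align 4) → ends 16
magic at 16 (size 16, align 4) → ends 32
src at 32 (size 2, align 2) → ends 34
window at 34 (size 2, align 2) → ends 36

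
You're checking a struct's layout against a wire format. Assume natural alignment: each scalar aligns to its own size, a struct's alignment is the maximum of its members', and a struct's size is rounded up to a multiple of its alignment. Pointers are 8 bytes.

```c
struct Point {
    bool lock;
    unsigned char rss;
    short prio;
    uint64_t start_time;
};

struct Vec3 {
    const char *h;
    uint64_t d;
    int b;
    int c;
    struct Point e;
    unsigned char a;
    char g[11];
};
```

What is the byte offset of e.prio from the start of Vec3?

26

Point: @0: lock [1B, align 1] → 1; @1: rss [1B, align 1] → 2; @2: prio [2B, align 2] → 4; +4 pad (align 8); @8: start_time [8B, align 8] → 16; size 16, align 8
@0: h [8B, align 8] → 8
@8: d [8B, align 8] → 16
@16: b [4B, align 4] → 20
@20: c [4B, align 4] → 24
@24: e [16B, align 8] → 40
within Point: prio at 2
24 + 2 = 26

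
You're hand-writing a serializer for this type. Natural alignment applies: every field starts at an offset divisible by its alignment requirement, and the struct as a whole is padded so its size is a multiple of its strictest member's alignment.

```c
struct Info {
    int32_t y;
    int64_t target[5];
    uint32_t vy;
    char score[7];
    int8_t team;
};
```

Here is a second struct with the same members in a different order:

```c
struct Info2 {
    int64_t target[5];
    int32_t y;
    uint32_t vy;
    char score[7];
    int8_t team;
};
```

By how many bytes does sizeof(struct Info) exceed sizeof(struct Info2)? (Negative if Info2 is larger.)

@0: y [4B, align 4] → 4
+4 pad (align 8)
@8: target [40B, align 8] → 48
@48: vy [4B, align 4] → 52
@52: score [7B, align 1] → 59
@59: team [1B, align 1] → 60
+4 tail pad (align 8)
size 64, align 8
— Info2 —
@0: target [40B, align 8] → 40
@40: y [4B, align 4] → 44
@44: vy [4B, align 4] → 48
@48: score [7B, align 1] → 55
@55: team [1B, align 1] → 56
size 56, align 8
64 − 56 = 8

8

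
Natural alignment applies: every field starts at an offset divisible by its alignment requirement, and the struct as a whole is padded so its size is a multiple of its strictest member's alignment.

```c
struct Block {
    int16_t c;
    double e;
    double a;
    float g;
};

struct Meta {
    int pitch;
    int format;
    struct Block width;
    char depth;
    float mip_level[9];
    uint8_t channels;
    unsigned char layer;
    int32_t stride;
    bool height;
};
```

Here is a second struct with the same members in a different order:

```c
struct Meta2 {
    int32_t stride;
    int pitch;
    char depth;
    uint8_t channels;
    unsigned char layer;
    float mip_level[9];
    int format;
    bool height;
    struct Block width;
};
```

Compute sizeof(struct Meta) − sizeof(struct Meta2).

8

Block: c at 0 (size 2, align 2) → ends 2; pad 6 to align 8 for e; e at 8 (size 8, align 8) → ends 16; a at 16 (size 8, align 8) → ends 24; g at 24 (size 4, align 4) → ends 28; tail pad 4 to reach multiple of 8; total 32 bytes, alignment 8
pitch at 0 (size 4, align 4) → ends 4
format at 4 (size 4, align 4) → ends 8
width at 8 (size 32, align 8) → ends 40
depth at 40 (size 1, align 1) → ends 41
pad 3 to align 4 for mip_level
mip_level at 44 (size 36, align 4) → ends 80
channels at 80 (size 1, align 1) → ends 81
layer at 81 (size 1, align 1) → ends 82
pad 2 to align 4 for stride
stride at 84 (size 4, align 4) → ends 88
height at 88 (size 1, align 1) → ends 89
tail pad 7 to reach multiple of 8
total 96 bytes, alignment 8
— Meta2 —
stride at 0 (size 4, align 4) → ends 4
pitch at 4 (size 4, align 4) → ends 8
depth at 8 (size 1, align 1) → ends 9
channels at 9 (size 1, align 1) → ends 10
layer at 10 (size 1, align 1) → ends 11
pad 1 to align 4 for mip_level
mip_level at 12 (size 36, align 4) → ends 48
format at 48 (size 4, align 4) → ends 52
height at 52 (size 1, align 1) → ends 53
pad 3 to align 8 for width
width at 56 (size 32, align 8) → ends 88
total 88 bytes, alignment 8
96 − 88 = 8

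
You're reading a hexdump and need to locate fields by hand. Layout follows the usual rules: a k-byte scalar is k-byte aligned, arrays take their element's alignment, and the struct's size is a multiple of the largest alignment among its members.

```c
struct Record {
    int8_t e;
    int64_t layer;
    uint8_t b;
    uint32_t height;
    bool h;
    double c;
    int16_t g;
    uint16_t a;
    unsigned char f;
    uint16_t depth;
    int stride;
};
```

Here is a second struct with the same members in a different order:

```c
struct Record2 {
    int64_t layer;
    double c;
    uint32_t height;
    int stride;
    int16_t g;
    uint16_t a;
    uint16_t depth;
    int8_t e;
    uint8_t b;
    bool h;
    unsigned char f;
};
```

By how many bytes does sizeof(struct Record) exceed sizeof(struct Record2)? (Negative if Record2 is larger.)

16

0..1  e  (1B, 1-aligned)
1..8  -- padding (7B)
8..16  layer  (8B, 8-aligned)
16..17  b  (1B, 1-aligned)
17..20  -- padding (3B)
20..24  height  (4B, 4-aligned)
24..25  h  (1B, 1-aligned)
25..32  -- padding (7B)
32..40  c  (8B, 8-aligned)
40..42  g  (2B, 2-aligned)
42..44  a  (2B, 2-aligned)
44..45  f  (1B, 1-aligned)
45..46  -- padding (1B)
46..48  depth  (2B, 2-aligned)
48..52  stride  (4B, 4-aligned)
52..56  -- tail padding (4B)
sizeof = 56, alignof = 8
— Record2 —
0..8  layer  (8B, 8-aligned)
8..16  c  (8B, 8-aligned)
16..20  height  (4B, 4-aligned)
20..24  stride  (4B, 4-aligned)
24..26  g  (2B, 2-aligned)
26..28  a  (2B, 2-aligned)
28..30  depth  (2B, 2-aligned)
30..31  e  (1B, 1-aligned)
31..32  b  (1B, 1-aligned)
32..33  h  (1B, 1-aligned)
33..34  f  (1B, 1-aligned)
34..40  -- tail padding (6B)
sizeof = 40, alignof = 8
56 − 40 = 16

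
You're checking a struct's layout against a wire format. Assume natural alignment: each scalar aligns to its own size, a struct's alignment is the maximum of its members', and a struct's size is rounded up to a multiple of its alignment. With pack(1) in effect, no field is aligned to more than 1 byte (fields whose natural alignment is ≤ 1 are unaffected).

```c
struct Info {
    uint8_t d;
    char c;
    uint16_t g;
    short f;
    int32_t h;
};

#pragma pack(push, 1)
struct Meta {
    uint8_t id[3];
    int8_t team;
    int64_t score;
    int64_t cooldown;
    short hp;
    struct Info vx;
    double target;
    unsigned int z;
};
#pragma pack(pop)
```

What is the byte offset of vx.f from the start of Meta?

26

Info: d at 0 (size 1, align 1) → ends 1; c at 1 (size 1, align 1) → ends 2; g at 2 (size 2, align 2) → ends 4; f at 4 (size 2, align 2) → ends 6; pad 2 to align 4 for h; h at 8 (size 4, align 4) → ends 12; total 12 bytes, alignment 4
id at 0 (size 3, align 1) → ends 3
team at 3 (size 1, align 1) → ends 4
score at 4 (size 8, align 1) → ends 12
cooldown at 12 (size 8, align 1) → ends 20
hp at 20 (size 2, align 1) → ends 22
vx at 22 (size 12, align 1) → ends 34
within Info: f at 4
22 + 4 = 26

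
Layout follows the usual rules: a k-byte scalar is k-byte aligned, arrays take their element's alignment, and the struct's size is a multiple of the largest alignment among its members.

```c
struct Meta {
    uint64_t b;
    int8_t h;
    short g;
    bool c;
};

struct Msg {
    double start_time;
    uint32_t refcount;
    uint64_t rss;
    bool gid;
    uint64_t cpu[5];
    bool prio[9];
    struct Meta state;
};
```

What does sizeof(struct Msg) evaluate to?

104

Meta: @0: b [8B, align 8] → 8; @8: h [1B, align 1] → 9; +1 pad (align 2); @10: g [2B, align 2] → 12; @12: c [1B, align 1] → 13; +3 tail pad (align 8); size 16, align 8
@0: start_time [8B, align 8] → 8
@8: refcount [4B, align 4] → 12
+4 pad (align 8)
@16: rss [8B, align 8] → 24
@24: gid [1B, align 1] → 25
+7 pad (align 8)
@32: cpu [40B, align 8] → 72
@72: prio [9B, align 1] → 81
+7 pad (align 8)
@88: state [16B, align 8] → 104
size 104, align 8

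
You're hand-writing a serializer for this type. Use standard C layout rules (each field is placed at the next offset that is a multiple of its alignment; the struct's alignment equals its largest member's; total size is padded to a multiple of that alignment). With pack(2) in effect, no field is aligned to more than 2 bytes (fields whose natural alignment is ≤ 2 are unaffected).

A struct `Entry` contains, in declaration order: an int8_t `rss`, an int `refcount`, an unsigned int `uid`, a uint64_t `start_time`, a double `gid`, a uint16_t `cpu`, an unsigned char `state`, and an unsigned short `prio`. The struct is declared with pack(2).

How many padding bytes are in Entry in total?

@0: rss [1B, align 1] → 1
+1 pad (align 2)
@2: refcount [4B, align 2] → 6
@6: uid [4B, align 2] → 10
@10: start_time [8B, align 2] → 18
@18: gid [8B, align 2] → 26
@26: cpu [2B, align 2] → 28
@28: state [1B, align 1] → 29
+1 pad (align 2)
@30: prio [2B, align 2] → 32
size 32, align 2
data bytes 30, size 32 → padding 2

2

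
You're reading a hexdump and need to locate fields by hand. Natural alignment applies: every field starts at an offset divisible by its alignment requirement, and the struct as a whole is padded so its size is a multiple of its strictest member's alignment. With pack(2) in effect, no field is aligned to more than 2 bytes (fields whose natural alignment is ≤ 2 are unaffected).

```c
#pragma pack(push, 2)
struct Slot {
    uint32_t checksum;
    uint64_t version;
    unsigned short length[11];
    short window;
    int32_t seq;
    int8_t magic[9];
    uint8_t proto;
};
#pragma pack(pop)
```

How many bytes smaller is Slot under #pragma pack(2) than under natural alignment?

natural layout:
  0..4  checksum  (4B, 4-aligned)
  4..8  -- padding (4B)
  8..16  version  (8B, 8-aligned)
  16..38  length  (22B, 2-aligned)
  38..40  window  (2B, 2-aligned)
  40..44  seq  (4B, 4-aligned)
  44..53  magic  (9B, 1-aligned)
  53..54  proto  (1B, 1-aligned)
  54..56  -- tail padding (2B)
  sizeof = 56, alignof = 8
packed(2) layout:
  0..4  checksum  (4B, 2-aligned)
  4..12  version  (8B, 2-aligned)
  12..34  length  (22B, 2-aligned)
  34..36  window  (2B, 2-aligned)
  36..40  seq  (4B, 2-aligned)
  40..49  magic  (9B, 1-aligned)
  49..50  proto  (1B, 1-aligned)
  sizeof = 50, alignof = 2
56 − 50 = 6

6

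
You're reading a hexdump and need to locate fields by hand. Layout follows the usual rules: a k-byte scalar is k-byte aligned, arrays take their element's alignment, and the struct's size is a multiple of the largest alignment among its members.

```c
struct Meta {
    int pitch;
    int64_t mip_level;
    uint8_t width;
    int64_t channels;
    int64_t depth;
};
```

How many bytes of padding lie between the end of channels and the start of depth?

@0: pitch [4B, align 4] → 4
+4 pad (align 8)
@8: mip_level [8B, align 8] → 16
@16: width [1B, align 1] → 17
+7 pad (align 8)
@24: channels [8B, align 8] → 32
@32: depth [8B, align 8] → 40

0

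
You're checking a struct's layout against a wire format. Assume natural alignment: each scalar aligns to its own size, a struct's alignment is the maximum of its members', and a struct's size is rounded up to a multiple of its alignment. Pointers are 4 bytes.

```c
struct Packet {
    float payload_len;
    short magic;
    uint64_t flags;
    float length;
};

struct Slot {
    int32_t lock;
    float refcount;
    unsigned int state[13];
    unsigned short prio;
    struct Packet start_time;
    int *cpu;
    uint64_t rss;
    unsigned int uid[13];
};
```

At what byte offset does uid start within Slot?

104

Packet: 0..4  payload_len  (4B, 4-aligned); 4..6  magic  (2B, 2-aligned); 6..8  -- padding (2B); 8..16  flags  (8B, 8-aligned); 16..20  length  (4B, 4-aligned); 20..24  -- tail padding (4B); sizeof = 24, alignof = 8
0..4  lock  (4B, 4-aligned)
4..8  refcount  (4B, 4-aligned)
8..60  state  (52B, 4-aligned)
60..62  prio  (2B, 2-aligned)
62..64  -- padding (2B)
64..88  start_time  (24B, 8-aligned)
88..92  cpu  (4B, 4-aligned)
92..96  -- padding (4B)
96..104  rss  (8B, 8-aligned)
104..156  uid  (52B, 4-aligned)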